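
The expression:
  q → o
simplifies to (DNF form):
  o ∨ ¬q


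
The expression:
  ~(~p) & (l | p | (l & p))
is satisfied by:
  {p: True}


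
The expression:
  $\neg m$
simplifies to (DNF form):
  $\neg m$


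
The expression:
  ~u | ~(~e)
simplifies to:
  e | ~u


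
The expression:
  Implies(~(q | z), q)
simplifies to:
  q | z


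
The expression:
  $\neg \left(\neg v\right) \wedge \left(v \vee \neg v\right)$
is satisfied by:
  {v: True}


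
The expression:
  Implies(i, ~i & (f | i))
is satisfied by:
  {i: False}


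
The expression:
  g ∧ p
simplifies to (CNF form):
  g ∧ p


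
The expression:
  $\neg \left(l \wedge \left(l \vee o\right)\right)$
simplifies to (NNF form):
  $\neg l$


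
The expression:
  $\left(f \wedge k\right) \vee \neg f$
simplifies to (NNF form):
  $k \vee \neg f$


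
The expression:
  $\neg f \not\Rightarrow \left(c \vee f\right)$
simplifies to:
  $\neg c \wedge \neg f$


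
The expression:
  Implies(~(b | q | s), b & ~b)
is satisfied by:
  {b: True, q: True, s: True}
  {b: True, q: True, s: False}
  {b: True, s: True, q: False}
  {b: True, s: False, q: False}
  {q: True, s: True, b: False}
  {q: True, s: False, b: False}
  {s: True, q: False, b: False}


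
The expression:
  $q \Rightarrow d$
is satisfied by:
  {d: True, q: False}
  {q: False, d: False}
  {q: True, d: True}


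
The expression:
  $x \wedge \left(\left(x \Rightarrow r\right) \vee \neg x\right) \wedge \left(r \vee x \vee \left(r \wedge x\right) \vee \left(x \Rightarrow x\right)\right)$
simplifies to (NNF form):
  $r \wedge x$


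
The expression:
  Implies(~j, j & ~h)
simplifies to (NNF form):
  j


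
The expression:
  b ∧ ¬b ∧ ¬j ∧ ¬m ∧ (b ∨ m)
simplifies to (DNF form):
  False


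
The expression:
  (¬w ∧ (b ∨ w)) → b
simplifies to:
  True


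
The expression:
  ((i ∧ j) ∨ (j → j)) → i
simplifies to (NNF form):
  i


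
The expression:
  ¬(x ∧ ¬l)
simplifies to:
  l ∨ ¬x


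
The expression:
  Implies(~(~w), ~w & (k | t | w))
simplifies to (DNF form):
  ~w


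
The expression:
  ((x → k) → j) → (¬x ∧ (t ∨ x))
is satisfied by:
  {t: True, k: True, x: False, j: False}
  {t: True, x: False, k: False, j: False}
  {k: True, t: False, x: False, j: False}
  {t: False, x: False, k: False, j: False}
  {j: True, t: True, k: True, x: False}
  {j: True, t: True, x: False, k: False}
  {t: True, k: True, x: True, j: False}
  {k: True, x: True, j: False, t: False}


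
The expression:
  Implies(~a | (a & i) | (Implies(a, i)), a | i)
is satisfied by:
  {i: True, a: True}
  {i: True, a: False}
  {a: True, i: False}


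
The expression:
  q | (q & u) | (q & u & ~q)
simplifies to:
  q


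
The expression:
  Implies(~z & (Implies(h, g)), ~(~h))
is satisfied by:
  {z: True, h: True}
  {z: True, h: False}
  {h: True, z: False}


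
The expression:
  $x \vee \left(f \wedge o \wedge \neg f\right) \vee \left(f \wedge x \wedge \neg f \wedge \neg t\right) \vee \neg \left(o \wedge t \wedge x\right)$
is always true.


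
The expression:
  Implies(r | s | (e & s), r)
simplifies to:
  r | ~s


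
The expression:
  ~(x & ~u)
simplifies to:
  u | ~x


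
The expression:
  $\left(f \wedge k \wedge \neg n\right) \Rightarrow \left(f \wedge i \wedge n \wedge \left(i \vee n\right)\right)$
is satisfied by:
  {n: True, k: False, f: False}
  {k: False, f: False, n: False}
  {f: True, n: True, k: False}
  {f: True, k: False, n: False}
  {n: True, k: True, f: False}
  {k: True, n: False, f: False}
  {f: True, k: True, n: True}


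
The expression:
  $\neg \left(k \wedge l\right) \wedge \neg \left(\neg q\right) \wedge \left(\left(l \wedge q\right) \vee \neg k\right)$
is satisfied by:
  {q: True, k: False}


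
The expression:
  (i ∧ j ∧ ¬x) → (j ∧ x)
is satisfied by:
  {x: True, i: False, j: False}
  {i: False, j: False, x: False}
  {j: True, x: True, i: False}
  {j: True, i: False, x: False}
  {x: True, i: True, j: False}
  {i: True, x: False, j: False}
  {j: True, i: True, x: True}


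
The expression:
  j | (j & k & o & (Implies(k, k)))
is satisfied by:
  {j: True}


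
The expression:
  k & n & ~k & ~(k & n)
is never true.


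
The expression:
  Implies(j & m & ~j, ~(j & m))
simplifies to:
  True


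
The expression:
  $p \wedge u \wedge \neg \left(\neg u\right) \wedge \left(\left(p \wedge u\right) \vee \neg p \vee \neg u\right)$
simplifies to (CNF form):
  $p \wedge u$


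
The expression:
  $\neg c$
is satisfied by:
  {c: False}


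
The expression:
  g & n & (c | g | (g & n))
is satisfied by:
  {g: True, n: True}


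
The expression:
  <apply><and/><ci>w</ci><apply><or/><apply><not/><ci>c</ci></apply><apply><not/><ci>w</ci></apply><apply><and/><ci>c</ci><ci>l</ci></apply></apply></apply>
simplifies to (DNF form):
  <apply><or/><apply><and/><ci>l</ci><ci>w</ci></apply><apply><and/><ci>w</ci><apply><not/><ci>c</ci></apply></apply></apply>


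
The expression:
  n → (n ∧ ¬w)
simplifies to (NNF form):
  ¬n ∨ ¬w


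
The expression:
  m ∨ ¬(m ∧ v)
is always true.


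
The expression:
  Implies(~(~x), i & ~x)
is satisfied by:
  {x: False}


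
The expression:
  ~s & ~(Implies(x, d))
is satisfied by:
  {x: True, d: False, s: False}


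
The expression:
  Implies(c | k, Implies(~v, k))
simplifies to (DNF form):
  k | v | ~c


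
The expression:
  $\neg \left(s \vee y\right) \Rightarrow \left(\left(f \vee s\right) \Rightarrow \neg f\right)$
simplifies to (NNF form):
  $s \vee y \vee \neg f$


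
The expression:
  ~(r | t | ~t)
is never true.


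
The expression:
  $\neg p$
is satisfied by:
  {p: False}


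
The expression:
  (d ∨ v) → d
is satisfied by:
  {d: True, v: False}
  {v: False, d: False}
  {v: True, d: True}


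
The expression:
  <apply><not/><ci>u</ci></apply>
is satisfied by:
  {u: False}


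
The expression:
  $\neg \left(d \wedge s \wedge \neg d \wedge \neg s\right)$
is always true.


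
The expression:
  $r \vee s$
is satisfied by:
  {r: True, s: True}
  {r: True, s: False}
  {s: True, r: False}


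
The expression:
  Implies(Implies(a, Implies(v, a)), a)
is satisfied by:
  {a: True}


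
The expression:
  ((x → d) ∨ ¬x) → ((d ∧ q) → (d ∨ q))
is always true.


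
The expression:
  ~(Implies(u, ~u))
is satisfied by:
  {u: True}


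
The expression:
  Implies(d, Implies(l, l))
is always true.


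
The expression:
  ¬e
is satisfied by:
  {e: False}


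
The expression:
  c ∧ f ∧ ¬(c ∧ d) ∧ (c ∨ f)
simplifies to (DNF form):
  c ∧ f ∧ ¬d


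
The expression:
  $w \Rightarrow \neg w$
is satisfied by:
  {w: False}


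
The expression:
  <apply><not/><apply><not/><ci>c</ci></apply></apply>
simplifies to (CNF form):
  <ci>c</ci>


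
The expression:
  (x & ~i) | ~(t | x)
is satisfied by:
  {i: False, t: False, x: False}
  {x: True, i: False, t: False}
  {x: True, t: True, i: False}
  {i: True, t: False, x: False}


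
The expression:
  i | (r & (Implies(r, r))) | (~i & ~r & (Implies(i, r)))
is always true.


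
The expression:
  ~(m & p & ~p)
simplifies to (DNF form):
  True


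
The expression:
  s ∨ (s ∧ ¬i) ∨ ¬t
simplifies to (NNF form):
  s ∨ ¬t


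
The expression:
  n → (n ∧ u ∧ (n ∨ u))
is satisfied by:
  {u: True, n: False}
  {n: False, u: False}
  {n: True, u: True}


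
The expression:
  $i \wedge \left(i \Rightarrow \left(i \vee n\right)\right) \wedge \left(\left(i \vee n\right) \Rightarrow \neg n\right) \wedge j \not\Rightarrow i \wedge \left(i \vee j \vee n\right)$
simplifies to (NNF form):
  $\text{False}$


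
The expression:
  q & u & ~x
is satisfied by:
  {u: True, q: True, x: False}


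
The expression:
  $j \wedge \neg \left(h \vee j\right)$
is never true.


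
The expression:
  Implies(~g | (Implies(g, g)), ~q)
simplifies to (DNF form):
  ~q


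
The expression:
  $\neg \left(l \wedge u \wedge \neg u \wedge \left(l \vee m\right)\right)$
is always true.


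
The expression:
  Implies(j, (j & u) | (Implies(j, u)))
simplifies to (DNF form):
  u | ~j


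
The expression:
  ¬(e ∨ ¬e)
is never true.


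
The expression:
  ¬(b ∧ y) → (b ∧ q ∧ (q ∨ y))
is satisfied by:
  {b: True, y: True, q: True}
  {b: True, y: True, q: False}
  {b: True, q: True, y: False}


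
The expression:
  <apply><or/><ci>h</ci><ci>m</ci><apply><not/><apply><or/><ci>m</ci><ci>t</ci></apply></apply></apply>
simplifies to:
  <apply><or/><ci>h</ci><ci>m</ci><apply><not/><ci>t</ci></apply></apply>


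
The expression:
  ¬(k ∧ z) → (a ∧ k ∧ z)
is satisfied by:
  {z: True, k: True}


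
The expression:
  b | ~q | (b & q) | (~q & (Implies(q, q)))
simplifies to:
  b | ~q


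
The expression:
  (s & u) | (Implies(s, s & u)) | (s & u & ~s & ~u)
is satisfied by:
  {u: True, s: False}
  {s: False, u: False}
  {s: True, u: True}


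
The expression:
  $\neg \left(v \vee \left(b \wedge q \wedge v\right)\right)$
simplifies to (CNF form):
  $\neg v$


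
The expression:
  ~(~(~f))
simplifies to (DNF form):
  ~f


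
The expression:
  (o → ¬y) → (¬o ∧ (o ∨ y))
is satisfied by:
  {y: True}


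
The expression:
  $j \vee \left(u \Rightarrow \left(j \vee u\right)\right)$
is always true.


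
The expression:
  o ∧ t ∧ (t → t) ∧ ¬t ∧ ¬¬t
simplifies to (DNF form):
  False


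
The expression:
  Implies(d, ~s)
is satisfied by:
  {s: False, d: False}
  {d: True, s: False}
  {s: True, d: False}


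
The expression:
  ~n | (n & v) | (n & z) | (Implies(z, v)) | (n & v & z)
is always true.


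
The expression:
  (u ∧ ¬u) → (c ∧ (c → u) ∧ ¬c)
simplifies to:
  True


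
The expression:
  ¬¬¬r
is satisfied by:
  {r: False}


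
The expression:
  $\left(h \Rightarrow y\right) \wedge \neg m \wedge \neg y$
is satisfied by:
  {y: False, h: False, m: False}


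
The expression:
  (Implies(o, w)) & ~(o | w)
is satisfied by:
  {o: False, w: False}


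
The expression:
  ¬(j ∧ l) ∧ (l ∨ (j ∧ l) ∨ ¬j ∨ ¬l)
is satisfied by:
  {l: False, j: False}
  {j: True, l: False}
  {l: True, j: False}


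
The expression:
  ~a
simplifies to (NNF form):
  ~a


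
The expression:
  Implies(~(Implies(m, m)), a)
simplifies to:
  True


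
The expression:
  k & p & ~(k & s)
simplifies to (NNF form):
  k & p & ~s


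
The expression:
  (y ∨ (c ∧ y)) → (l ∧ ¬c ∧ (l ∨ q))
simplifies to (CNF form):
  (l ∨ ¬y) ∧ (¬c ∨ ¬y)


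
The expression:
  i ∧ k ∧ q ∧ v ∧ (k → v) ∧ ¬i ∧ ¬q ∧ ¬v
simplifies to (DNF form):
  False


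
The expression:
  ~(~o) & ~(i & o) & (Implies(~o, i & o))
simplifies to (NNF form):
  o & ~i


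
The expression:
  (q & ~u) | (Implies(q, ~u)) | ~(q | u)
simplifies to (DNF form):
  ~q | ~u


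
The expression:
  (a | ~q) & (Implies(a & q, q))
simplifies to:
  a | ~q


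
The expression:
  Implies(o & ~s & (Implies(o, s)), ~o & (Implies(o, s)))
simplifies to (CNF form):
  True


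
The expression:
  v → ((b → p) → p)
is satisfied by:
  {b: True, p: True, v: False}
  {b: True, v: False, p: False}
  {p: True, v: False, b: False}
  {p: False, v: False, b: False}
  {b: True, p: True, v: True}
  {b: True, v: True, p: False}
  {p: True, v: True, b: False}


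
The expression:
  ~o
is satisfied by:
  {o: False}


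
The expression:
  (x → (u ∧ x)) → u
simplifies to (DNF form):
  u ∨ x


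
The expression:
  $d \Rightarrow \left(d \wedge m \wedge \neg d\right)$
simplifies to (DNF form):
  $\neg d$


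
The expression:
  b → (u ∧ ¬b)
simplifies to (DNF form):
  ¬b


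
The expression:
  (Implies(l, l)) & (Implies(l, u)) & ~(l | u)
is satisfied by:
  {u: False, l: False}


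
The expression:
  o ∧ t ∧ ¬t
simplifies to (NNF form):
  False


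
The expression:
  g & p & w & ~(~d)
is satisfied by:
  {p: True, w: True, d: True, g: True}


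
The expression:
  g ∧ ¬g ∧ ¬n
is never true.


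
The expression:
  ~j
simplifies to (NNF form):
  ~j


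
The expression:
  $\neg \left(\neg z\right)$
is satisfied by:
  {z: True}


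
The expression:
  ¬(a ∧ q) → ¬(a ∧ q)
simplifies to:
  True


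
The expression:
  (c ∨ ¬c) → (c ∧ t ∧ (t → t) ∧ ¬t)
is never true.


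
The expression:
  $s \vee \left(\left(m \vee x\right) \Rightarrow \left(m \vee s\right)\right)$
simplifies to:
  $m \vee s \vee \neg x$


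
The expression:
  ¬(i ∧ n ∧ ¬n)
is always true.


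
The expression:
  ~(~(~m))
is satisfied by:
  {m: False}


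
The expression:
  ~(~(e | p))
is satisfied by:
  {e: True, p: True}
  {e: True, p: False}
  {p: True, e: False}


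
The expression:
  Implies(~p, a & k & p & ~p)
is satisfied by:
  {p: True}


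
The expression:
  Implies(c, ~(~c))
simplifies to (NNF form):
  True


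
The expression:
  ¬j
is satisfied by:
  {j: False}


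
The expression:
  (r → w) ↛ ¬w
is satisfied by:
  {w: True}


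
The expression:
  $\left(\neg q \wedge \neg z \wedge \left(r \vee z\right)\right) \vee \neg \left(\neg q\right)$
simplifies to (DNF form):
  $q \vee \left(r \wedge \neg z\right)$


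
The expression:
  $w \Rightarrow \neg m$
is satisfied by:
  {w: False, m: False}
  {m: True, w: False}
  {w: True, m: False}


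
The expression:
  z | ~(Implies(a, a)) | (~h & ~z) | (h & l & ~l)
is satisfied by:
  {z: True, h: False}
  {h: False, z: False}
  {h: True, z: True}


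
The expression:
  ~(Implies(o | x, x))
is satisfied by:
  {o: True, x: False}


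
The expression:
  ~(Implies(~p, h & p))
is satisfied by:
  {p: False}


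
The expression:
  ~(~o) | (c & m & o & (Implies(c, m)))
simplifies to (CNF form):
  o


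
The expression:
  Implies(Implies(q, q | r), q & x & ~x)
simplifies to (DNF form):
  False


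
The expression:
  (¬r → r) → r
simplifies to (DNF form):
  True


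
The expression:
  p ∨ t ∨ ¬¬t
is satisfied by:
  {t: True, p: True}
  {t: True, p: False}
  {p: True, t: False}


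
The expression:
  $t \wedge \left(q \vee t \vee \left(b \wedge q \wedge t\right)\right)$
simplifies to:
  $t$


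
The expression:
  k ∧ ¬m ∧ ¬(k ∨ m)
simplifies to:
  False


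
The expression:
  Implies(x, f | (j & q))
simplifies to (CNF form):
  (f | j | ~x) & (f | q | ~x)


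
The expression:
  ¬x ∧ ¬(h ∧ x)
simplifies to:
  ¬x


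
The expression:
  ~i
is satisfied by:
  {i: False}


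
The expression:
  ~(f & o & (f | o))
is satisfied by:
  {o: False, f: False}
  {f: True, o: False}
  {o: True, f: False}


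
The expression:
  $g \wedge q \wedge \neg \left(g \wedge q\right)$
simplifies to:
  $\text{False}$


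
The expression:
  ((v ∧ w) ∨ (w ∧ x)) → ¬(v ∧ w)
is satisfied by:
  {w: False, v: False}
  {v: True, w: False}
  {w: True, v: False}


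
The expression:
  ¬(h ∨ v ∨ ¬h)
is never true.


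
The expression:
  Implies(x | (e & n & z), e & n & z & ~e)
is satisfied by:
  {x: False, e: False, z: False, n: False}
  {n: True, x: False, e: False, z: False}
  {z: True, x: False, e: False, n: False}
  {n: True, z: True, x: False, e: False}
  {e: True, n: False, x: False, z: False}
  {n: True, e: True, x: False, z: False}
  {z: True, e: True, n: False, x: False}


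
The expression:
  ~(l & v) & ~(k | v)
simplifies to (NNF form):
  ~k & ~v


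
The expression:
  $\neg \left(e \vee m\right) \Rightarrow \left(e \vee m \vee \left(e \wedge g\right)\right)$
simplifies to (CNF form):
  $e \vee m$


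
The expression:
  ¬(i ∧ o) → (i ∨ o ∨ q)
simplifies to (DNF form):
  i ∨ o ∨ q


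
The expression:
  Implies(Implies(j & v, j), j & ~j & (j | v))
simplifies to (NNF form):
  False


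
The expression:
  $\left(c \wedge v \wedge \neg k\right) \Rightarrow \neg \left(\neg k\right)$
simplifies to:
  $k \vee \neg c \vee \neg v$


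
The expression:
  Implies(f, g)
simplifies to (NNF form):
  g | ~f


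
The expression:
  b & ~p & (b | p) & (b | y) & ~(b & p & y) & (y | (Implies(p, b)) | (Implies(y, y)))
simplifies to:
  b & ~p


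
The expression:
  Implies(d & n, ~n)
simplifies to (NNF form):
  ~d | ~n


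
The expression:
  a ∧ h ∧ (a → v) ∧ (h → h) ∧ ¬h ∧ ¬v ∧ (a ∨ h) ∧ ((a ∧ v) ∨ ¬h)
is never true.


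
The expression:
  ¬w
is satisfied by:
  {w: False}


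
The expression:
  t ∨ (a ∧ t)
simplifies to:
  t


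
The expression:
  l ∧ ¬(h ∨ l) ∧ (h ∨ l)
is never true.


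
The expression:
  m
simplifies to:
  m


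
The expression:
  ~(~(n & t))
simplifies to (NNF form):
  n & t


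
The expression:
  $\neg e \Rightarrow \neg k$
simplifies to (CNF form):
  $e \vee \neg k$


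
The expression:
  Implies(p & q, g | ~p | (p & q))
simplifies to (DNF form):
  True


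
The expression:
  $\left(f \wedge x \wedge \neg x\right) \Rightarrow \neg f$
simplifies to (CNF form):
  $\text{True}$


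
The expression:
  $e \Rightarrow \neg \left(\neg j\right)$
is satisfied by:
  {j: True, e: False}
  {e: False, j: False}
  {e: True, j: True}


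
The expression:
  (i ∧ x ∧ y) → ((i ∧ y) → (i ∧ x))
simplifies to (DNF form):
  True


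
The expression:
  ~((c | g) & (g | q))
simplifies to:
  ~g & (~c | ~q)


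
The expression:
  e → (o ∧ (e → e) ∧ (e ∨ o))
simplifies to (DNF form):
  o ∨ ¬e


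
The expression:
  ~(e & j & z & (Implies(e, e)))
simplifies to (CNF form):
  ~e | ~j | ~z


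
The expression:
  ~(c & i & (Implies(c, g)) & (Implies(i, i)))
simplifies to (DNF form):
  ~c | ~g | ~i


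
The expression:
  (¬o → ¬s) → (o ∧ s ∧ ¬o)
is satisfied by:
  {s: True, o: False}


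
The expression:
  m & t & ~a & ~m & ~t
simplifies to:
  False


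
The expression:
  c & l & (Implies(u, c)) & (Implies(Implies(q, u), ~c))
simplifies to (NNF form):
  c & l & q & ~u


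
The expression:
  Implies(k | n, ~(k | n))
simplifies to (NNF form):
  ~k & ~n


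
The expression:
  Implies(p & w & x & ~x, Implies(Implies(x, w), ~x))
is always true.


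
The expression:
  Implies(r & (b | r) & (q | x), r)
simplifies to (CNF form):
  True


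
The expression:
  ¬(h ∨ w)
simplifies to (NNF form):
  ¬h ∧ ¬w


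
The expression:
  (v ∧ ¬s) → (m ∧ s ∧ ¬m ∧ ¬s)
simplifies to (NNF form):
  s ∨ ¬v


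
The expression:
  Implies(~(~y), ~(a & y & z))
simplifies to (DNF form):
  ~a | ~y | ~z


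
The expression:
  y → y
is always true.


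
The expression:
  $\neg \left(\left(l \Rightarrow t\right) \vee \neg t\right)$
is never true.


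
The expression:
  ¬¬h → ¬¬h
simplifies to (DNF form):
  True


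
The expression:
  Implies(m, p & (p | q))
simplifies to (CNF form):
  p | ~m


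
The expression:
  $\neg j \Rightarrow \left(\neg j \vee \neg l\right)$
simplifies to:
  $\text{True}$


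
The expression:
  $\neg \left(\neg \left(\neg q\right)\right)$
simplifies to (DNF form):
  $\neg q$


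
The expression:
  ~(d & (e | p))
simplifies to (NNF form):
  ~d | (~e & ~p)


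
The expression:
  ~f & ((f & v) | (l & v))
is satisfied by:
  {v: True, l: True, f: False}


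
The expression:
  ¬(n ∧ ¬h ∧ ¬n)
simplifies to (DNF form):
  True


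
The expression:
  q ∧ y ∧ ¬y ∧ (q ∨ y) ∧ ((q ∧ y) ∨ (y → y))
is never true.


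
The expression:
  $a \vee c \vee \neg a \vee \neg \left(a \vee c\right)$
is always true.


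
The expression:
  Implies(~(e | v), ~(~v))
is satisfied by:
  {v: True, e: True}
  {v: True, e: False}
  {e: True, v: False}


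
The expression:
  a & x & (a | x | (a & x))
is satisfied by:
  {a: True, x: True}


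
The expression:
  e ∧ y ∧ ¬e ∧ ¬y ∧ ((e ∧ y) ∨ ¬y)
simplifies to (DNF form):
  False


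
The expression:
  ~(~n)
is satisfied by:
  {n: True}


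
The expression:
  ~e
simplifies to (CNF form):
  ~e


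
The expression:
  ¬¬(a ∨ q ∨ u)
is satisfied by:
  {a: True, q: True, u: True}
  {a: True, q: True, u: False}
  {a: True, u: True, q: False}
  {a: True, u: False, q: False}
  {q: True, u: True, a: False}
  {q: True, u: False, a: False}
  {u: True, q: False, a: False}


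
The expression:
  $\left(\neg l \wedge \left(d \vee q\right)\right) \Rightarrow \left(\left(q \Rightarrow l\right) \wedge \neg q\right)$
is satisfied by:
  {l: True, q: False}
  {q: False, l: False}
  {q: True, l: True}


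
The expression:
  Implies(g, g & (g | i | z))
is always true.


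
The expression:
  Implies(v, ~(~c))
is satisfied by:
  {c: True, v: False}
  {v: False, c: False}
  {v: True, c: True}


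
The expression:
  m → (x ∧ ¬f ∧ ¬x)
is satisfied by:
  {m: False}


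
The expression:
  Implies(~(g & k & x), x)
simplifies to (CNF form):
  x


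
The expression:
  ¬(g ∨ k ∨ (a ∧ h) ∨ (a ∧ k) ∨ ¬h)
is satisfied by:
  {h: True, g: False, k: False, a: False}


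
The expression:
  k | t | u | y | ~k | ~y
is always true.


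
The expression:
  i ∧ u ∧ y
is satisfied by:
  {i: True, u: True, y: True}


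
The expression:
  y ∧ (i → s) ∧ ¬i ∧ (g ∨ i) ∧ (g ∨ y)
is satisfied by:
  {g: True, y: True, i: False}


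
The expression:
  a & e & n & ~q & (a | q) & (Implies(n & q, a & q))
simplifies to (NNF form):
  a & e & n & ~q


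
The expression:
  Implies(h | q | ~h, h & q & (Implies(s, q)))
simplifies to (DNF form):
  h & q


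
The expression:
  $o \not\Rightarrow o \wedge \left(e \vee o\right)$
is never true.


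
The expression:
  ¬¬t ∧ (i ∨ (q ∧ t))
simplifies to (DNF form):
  (i ∧ t) ∨ (q ∧ t)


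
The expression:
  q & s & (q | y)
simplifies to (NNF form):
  q & s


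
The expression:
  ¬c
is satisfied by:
  {c: False}


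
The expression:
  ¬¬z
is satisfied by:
  {z: True}


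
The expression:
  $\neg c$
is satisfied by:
  {c: False}


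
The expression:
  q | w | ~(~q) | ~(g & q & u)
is always true.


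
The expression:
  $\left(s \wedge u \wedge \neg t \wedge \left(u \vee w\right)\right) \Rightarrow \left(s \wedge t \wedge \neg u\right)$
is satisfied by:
  {t: True, s: False, u: False}
  {s: False, u: False, t: False}
  {t: True, u: True, s: False}
  {u: True, s: False, t: False}
  {t: True, s: True, u: False}
  {s: True, t: False, u: False}
  {t: True, u: True, s: True}


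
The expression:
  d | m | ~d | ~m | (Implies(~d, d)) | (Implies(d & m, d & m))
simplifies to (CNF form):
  True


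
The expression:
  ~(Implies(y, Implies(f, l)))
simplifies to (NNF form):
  f & y & ~l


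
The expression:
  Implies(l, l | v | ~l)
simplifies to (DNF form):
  True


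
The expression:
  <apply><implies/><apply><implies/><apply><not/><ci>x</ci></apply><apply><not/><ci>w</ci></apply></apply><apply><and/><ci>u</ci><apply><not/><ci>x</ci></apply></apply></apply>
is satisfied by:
  {u: True, w: True, x: False}
  {u: True, x: False, w: False}
  {w: True, x: False, u: False}


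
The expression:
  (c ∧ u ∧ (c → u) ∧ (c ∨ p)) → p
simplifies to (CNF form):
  p ∨ ¬c ∨ ¬u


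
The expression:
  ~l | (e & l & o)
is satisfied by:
  {o: True, e: True, l: False}
  {o: True, e: False, l: False}
  {e: True, o: False, l: False}
  {o: False, e: False, l: False}
  {o: True, l: True, e: True}


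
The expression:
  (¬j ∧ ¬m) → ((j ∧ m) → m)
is always true.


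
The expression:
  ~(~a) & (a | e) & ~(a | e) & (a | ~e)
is never true.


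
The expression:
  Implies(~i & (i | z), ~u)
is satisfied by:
  {i: True, u: False, z: False}
  {u: False, z: False, i: False}
  {i: True, z: True, u: False}
  {z: True, u: False, i: False}
  {i: True, u: True, z: False}
  {u: True, i: False, z: False}
  {i: True, z: True, u: True}


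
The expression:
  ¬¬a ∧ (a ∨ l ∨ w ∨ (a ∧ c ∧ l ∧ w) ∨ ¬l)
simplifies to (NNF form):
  a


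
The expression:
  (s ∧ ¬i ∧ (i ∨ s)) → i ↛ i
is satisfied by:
  {i: True, s: False}
  {s: False, i: False}
  {s: True, i: True}


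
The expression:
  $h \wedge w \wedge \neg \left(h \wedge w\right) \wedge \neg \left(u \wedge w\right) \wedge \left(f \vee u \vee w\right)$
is never true.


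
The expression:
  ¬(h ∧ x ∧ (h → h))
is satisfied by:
  {h: False, x: False}
  {x: True, h: False}
  {h: True, x: False}


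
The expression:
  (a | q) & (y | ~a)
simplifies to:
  (a & y) | (q & ~a)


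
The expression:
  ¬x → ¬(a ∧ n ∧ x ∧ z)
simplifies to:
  True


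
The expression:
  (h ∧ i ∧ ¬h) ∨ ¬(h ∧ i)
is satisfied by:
  {h: False, i: False}
  {i: True, h: False}
  {h: True, i: False}


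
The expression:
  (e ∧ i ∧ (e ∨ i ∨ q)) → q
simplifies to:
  q ∨ ¬e ∨ ¬i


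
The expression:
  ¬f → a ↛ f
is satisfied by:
  {a: True, f: True}
  {a: True, f: False}
  {f: True, a: False}


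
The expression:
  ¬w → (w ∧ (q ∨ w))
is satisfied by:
  {w: True}


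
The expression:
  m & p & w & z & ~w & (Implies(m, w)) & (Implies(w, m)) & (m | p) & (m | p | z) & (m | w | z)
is never true.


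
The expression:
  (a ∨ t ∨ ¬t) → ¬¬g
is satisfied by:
  {g: True}


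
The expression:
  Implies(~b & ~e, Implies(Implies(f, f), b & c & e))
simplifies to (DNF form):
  b | e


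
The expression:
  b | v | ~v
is always true.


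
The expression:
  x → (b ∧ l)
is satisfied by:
  {b: True, l: True, x: False}
  {b: True, l: False, x: False}
  {l: True, b: False, x: False}
  {b: False, l: False, x: False}
  {b: True, x: True, l: True}


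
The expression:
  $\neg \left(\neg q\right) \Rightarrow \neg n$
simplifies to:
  $\neg n \vee \neg q$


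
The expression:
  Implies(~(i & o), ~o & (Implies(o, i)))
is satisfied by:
  {i: True, o: False}
  {o: False, i: False}
  {o: True, i: True}


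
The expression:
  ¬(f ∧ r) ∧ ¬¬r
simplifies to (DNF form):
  r ∧ ¬f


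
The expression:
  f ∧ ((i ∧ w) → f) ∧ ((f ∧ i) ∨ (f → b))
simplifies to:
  f ∧ (b ∨ i)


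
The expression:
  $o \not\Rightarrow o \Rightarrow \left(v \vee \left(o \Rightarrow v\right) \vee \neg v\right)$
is always true.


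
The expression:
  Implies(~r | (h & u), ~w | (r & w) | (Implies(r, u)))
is always true.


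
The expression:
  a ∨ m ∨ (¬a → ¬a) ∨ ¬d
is always true.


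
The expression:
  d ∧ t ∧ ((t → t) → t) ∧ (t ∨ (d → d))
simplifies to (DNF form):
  d ∧ t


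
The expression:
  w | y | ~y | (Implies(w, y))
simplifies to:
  True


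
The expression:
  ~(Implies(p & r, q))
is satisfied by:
  {r: True, p: True, q: False}


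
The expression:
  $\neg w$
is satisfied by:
  {w: False}


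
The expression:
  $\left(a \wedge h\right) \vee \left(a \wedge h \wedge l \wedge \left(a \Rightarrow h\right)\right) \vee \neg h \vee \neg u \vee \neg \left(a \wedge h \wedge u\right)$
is always true.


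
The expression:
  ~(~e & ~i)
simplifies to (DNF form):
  e | i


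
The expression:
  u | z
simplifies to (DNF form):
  u | z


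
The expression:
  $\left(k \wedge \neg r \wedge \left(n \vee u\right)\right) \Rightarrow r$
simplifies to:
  $r \vee \left(\neg n \wedge \neg u\right) \vee \neg k$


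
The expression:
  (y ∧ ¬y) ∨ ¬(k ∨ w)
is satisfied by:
  {w: False, k: False}


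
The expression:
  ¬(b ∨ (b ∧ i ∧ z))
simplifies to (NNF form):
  ¬b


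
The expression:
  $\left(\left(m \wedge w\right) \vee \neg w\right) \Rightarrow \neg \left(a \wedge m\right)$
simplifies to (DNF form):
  $\neg a \vee \neg m$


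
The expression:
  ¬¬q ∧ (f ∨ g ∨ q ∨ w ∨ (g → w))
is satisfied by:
  {q: True}


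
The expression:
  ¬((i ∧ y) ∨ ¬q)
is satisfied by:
  {q: True, y: False, i: False}
  {i: True, q: True, y: False}
  {y: True, q: True, i: False}


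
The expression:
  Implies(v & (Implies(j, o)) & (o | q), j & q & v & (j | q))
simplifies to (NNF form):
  ~v | (j & q) | (~o & ~q)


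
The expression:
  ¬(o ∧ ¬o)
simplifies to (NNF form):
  True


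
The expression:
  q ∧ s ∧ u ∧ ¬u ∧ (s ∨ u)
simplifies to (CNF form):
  False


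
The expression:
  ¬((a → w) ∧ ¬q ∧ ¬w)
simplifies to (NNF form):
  a ∨ q ∨ w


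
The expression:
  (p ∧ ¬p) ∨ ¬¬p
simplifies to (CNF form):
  p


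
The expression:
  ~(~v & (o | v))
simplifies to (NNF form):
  v | ~o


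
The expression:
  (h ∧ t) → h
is always true.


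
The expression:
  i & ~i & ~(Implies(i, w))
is never true.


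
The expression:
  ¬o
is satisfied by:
  {o: False}


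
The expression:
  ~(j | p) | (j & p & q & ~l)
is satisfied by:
  {q: True, j: False, p: False, l: False}
  {l: False, j: False, q: False, p: False}
  {l: True, q: True, j: False, p: False}
  {l: True, j: False, q: False, p: False}
  {p: True, q: True, j: True, l: False}


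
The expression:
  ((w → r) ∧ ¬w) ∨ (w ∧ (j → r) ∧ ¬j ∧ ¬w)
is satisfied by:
  {w: False}


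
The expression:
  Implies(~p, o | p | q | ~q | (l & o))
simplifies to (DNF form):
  True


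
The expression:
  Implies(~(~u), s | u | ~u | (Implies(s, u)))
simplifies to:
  True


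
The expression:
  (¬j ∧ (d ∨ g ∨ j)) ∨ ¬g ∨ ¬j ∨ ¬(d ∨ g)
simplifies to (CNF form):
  ¬g ∨ ¬j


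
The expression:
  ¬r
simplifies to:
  ¬r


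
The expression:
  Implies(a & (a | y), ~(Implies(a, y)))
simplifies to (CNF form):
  ~a | ~y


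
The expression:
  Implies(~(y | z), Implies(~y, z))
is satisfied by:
  {y: True, z: True}
  {y: True, z: False}
  {z: True, y: False}


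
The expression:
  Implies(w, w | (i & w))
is always true.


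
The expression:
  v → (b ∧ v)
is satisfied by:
  {b: True, v: False}
  {v: False, b: False}
  {v: True, b: True}


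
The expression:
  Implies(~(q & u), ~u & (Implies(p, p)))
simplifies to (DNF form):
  q | ~u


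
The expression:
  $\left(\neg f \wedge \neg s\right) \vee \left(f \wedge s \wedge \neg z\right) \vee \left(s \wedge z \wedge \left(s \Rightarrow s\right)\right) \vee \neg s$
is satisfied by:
  {z: True, f: True, s: False}
  {z: True, s: False, f: False}
  {f: True, s: False, z: False}
  {f: False, s: False, z: False}
  {z: True, f: True, s: True}
  {z: True, s: True, f: False}
  {f: True, s: True, z: False}


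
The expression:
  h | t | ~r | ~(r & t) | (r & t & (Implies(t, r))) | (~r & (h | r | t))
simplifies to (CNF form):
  True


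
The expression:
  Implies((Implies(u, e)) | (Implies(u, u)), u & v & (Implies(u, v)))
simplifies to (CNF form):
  u & v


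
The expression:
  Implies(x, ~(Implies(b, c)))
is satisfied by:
  {b: True, c: False, x: False}
  {c: False, x: False, b: False}
  {b: True, c: True, x: False}
  {c: True, b: False, x: False}
  {x: True, b: True, c: False}


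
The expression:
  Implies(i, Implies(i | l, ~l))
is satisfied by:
  {l: False, i: False}
  {i: True, l: False}
  {l: True, i: False}


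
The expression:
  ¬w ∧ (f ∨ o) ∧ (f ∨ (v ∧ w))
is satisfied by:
  {f: True, w: False}


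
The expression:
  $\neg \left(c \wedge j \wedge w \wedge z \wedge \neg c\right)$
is always true.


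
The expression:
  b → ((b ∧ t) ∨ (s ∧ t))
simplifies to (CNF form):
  t ∨ ¬b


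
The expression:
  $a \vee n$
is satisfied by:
  {n: True, a: True}
  {n: True, a: False}
  {a: True, n: False}


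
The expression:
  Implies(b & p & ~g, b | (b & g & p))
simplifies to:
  True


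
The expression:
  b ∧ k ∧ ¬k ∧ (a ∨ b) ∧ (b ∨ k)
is never true.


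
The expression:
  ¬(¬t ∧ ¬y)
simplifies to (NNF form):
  t ∨ y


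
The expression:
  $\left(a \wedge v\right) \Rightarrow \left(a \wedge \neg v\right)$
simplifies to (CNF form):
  $\neg a \vee \neg v$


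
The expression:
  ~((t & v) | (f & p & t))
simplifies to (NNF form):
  ~t | (~f & ~v) | (~p & ~v)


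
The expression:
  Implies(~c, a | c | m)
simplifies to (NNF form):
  a | c | m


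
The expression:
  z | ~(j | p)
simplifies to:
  z | (~j & ~p)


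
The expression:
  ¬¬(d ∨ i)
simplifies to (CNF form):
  d ∨ i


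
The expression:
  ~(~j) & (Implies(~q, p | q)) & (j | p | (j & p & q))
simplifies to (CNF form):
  j & (p | q)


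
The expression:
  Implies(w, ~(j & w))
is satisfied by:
  {w: False, j: False}
  {j: True, w: False}
  {w: True, j: False}


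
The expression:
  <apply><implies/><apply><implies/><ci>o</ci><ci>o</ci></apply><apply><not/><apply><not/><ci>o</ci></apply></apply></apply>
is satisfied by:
  {o: True}


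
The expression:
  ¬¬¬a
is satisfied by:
  {a: False}


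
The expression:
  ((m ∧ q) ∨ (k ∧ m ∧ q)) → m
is always true.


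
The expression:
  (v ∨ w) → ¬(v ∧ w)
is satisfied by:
  {w: False, v: False}
  {v: True, w: False}
  {w: True, v: False}


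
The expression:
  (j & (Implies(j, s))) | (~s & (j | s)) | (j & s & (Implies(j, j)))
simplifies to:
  j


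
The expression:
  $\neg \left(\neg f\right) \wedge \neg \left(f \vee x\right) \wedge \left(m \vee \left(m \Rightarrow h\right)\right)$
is never true.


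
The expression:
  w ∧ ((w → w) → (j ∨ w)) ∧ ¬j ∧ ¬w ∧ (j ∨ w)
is never true.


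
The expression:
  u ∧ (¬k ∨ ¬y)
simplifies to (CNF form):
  u ∧ (¬k ∨ ¬y)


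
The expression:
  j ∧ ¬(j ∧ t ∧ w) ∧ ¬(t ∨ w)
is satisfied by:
  {j: True, w: False, t: False}


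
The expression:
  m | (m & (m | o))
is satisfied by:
  {m: True}


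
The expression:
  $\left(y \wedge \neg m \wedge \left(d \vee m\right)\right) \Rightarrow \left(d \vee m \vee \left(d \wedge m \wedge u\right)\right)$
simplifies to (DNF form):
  $\text{True}$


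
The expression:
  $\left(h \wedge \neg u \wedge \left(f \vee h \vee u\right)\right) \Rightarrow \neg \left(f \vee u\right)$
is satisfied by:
  {u: True, h: False, f: False}
  {h: False, f: False, u: False}
  {f: True, u: True, h: False}
  {f: True, h: False, u: False}
  {u: True, h: True, f: False}
  {h: True, u: False, f: False}
  {f: True, h: True, u: True}


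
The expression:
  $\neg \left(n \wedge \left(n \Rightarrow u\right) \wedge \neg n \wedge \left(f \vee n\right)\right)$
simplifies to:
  $\text{True}$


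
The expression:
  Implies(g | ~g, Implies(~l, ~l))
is always true.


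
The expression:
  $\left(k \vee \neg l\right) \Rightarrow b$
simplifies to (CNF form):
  $\left(b \vee l\right) \wedge \left(b \vee \neg k\right)$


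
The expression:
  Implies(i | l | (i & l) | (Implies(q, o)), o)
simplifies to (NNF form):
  o | (q & ~i & ~l)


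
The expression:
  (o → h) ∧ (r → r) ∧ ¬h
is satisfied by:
  {o: False, h: False}


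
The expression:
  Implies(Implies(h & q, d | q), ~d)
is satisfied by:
  {d: False}


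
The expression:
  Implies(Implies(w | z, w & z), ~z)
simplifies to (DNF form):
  ~w | ~z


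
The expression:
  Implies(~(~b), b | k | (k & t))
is always true.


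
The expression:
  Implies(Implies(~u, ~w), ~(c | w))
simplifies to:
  (w & ~u) | (~c & ~w)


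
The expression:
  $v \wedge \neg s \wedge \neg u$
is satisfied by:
  {v: True, u: False, s: False}


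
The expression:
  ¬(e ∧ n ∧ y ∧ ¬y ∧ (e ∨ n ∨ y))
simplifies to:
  True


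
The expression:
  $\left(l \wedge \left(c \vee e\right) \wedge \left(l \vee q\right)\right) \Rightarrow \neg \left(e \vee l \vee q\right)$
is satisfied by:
  {e: False, l: False, c: False}
  {c: True, e: False, l: False}
  {e: True, c: False, l: False}
  {c: True, e: True, l: False}
  {l: True, c: False, e: False}


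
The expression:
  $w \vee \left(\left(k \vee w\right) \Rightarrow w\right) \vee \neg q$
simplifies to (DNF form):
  $w \vee \neg k \vee \neg q$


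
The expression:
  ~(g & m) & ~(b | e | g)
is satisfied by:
  {g: False, e: False, b: False}


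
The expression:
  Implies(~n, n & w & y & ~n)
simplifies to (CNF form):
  n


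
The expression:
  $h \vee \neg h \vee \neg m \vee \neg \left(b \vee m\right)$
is always true.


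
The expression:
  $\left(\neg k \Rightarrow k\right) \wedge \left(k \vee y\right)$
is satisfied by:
  {k: True}


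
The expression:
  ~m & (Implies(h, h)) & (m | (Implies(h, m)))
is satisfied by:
  {h: False, m: False}


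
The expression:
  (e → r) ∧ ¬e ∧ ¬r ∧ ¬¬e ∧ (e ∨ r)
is never true.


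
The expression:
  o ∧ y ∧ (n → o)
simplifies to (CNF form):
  o ∧ y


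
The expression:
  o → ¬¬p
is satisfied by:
  {p: True, o: False}
  {o: False, p: False}
  {o: True, p: True}


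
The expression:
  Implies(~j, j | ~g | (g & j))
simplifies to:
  j | ~g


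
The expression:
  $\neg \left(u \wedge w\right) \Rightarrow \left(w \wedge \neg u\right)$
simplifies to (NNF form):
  $w$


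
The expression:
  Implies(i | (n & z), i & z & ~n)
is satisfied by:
  {n: False, z: False, i: False}
  {z: True, n: False, i: False}
  {i: True, z: True, n: False}
  {n: True, i: False, z: False}


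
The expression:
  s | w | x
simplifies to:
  s | w | x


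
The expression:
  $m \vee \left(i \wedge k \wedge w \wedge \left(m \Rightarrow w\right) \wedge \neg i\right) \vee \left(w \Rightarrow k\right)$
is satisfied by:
  {k: True, m: True, w: False}
  {k: True, w: False, m: False}
  {m: True, w: False, k: False}
  {m: False, w: False, k: False}
  {k: True, m: True, w: True}
  {k: True, w: True, m: False}
  {m: True, w: True, k: False}


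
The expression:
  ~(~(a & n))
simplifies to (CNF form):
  a & n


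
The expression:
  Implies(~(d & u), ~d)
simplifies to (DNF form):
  u | ~d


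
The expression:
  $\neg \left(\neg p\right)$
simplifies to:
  $p$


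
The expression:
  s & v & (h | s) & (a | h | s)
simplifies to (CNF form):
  s & v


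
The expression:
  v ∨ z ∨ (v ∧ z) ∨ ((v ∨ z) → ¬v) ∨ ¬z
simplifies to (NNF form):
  True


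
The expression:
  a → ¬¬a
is always true.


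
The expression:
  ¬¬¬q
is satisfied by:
  {q: False}
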